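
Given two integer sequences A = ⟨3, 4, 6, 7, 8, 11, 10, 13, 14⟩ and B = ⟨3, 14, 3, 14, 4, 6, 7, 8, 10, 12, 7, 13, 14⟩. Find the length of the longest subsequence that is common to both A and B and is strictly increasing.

8

For each value that appears in both, track the longest common increasing run ending there.
The best achievable length is 8; one witness is 3, 4, 6, 7, 8, 10, 13, 14 (A-positions 1,2,3,4,5,7,8,9, B-positions 1,5,6,7,8,9,12,13).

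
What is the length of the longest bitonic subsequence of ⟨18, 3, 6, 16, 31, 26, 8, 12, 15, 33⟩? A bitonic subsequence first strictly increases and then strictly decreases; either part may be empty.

6

Let inc[i] be the LIS ending at i and dec[i] the longest strictly decreasing subsequence starting at i. inc = [1, 1, 2, 3, 4, 4, 3, 4, 5, 6], dec = [3, 1, 1, 2, 3, 2, 1, 1, 1, 1].
max_i inc[i]+dec[i]−1 = 6, with one witness 3, 6, 16, 31, 26, 15.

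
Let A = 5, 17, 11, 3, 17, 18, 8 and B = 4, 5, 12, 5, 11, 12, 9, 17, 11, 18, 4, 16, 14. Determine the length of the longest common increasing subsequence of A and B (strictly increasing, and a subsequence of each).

For each value that appears in both, track the longest common increasing run ending there.
The best achievable length is 4; one witness is 5, 11, 17, 18 (A-positions 1,3,5,6, B-positions 2,5,8,10).

4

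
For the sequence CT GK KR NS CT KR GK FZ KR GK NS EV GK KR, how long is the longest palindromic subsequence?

Using dp[i][j] = 2 + dp[i+1][j−1] if the ends match, else max(dp[i+1][j], dp[i][j−1]):
dp[1][14] = 7. A witness is KR NS GK KR GK NS KR at positions 3,4,7,9,10,11,14.

7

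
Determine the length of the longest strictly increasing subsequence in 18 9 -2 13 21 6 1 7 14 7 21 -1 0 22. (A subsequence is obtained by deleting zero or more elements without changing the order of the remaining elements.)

Scanning left to right, the best length ending at each element is: 18→1, 9→1, -2→1, 13→2, 21→3, 6→2, 1→2, 7→3, 14→4, 7→3, 21→5, -1→2, 0→3, 22→6.
So the longest increasing subsequence has length 6, e.g. -2, 6, 7, 14, 21, 22.

6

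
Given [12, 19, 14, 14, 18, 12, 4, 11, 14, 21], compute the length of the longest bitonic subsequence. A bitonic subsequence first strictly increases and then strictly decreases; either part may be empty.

5

One longest bitonic subsequence is 12, 19, 18, 12, 11 (positions 1,2,5,6,8): it rises to 19 then falls. Length 5 is optimal.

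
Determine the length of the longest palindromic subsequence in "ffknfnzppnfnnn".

Using dp[i][j] = 2 + dp[i+1][j−1] if the ends match, else max(dp[i+1][j], dp[i][j−1]):
dp[1][14] = 8. A witness is nfnppnfn at positions 4,5,6,8,9,10,11,14.

8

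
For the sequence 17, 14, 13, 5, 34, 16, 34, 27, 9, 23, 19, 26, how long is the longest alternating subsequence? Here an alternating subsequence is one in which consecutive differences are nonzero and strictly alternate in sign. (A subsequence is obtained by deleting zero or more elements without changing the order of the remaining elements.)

9

A longest alternating subsequence is 17, 14, 34, 16, 34, 9, 23, 19, 26 (positions 1,2,5,6,7,9,10,11,12); its 8 consecutive differences strictly alternate in sign, and length 9 is optimal.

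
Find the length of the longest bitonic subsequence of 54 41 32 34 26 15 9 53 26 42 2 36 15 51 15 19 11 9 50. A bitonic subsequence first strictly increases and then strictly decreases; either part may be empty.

Let inc[i] be the LIS ending at i and dec[i] the longest strictly decreasing subsequence starting at i. inc = [1, 1, 1, 2, 1, 1, 1, 3, 2, 3, 1, 3, 2, 4, 2, 3, 2, 2, 4], dec = [7, 6, 5, 5, 4, 3, 2, 6, 4, 5, 1, 4, 3, 4, 3, 3, 2, 1, 1].
max_i inc[i]+dec[i]−1 = 8, with one witness 32, 34, 53, 42, 36, 19, 11, 9.

8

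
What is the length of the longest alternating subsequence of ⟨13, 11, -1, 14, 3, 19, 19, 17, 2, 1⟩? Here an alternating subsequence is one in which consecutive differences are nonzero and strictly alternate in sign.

A longest alternating subsequence is 13, 11, 14, 3, 19, 17 (positions 1,2,4,5,6,8); its 5 consecutive differences strictly alternate in sign, and length 6 is optimal.

6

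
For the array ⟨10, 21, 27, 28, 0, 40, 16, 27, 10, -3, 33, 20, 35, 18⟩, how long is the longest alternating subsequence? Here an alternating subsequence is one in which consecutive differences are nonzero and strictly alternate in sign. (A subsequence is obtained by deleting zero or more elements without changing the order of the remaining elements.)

11

Track the best alternating length ending on an up-step vs a down-step at each position: up/down = 1/1, 2/1, 2/1, 2/1, 1/3, 4/1, 4/5, 6/5, 4/7, 1/7, 8/5, 8/9, 10/5, 8/11.
The maximum over both is 11; one such subsequence is 10, 21, 0, 40, 16, 27, 10, 33, 20, 35, 18.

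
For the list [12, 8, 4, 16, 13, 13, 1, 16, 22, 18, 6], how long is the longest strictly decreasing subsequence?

Let dp[i] be the longest decreasing subsequence ending at position i. Then dp = [1, 2, 3, 1, 2, 2, 4, 1, 1, 2, 3].
The maximum is 4; one witness is 12, 8, 4, 1 at positions 1,2,3,7.

4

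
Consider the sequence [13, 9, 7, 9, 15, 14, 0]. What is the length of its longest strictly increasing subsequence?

Scanning left to right, the best length ending at each element is: 13→1, 9→1, 7→1, 9→2, 15→3, 14→3, 0→1.
So the longest increasing subsequence has length 3, e.g. 7, 9, 15.

3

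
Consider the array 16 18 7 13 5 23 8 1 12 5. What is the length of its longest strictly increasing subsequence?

One longest increasing subsequence is 16, 18, 23 (positions 1,2,6), of length 3; no longer one exists.

3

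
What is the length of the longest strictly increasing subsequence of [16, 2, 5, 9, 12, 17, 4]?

5

One longest increasing subsequence is 2, 5, 9, 12, 17 (positions 2,3,4,5,6), of length 5; no longer one exists.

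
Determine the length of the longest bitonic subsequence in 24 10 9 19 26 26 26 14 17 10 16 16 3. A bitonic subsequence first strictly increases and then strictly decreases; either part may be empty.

6

Let inc[i] be the LIS ending at i and dec[i] the longest strictly decreasing subsequence starting at i. inc = [1, 1, 1, 2, 3, 3, 3, 2, 3, 2, 3, 3, 1], dec = [5, 3, 2, 4, 4, 4, 4, 3, 3, 2, 2, 2, 1].
max_i inc[i]+dec[i]−1 = 6, with one witness 10, 19, 26, 17, 16, 3.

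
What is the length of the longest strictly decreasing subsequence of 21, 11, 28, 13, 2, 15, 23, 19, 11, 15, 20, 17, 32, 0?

5

Let dp[i] be the longest decreasing subsequence ending at position i. Then dp = [1, 2, 1, 2, 3, 2, 2, 3, 4, 4, 3, 4, 1, 5].
The maximum is 5; one witness is 28, 23, 19, 11, 0 at positions 3,7,8,9,14.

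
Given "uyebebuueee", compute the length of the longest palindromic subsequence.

One longest palindromic subsequence is eeuuee (positions 3,5,7,8,10,11); it reads the same forward and backward, and the interval DP gives dp[1][11] = 6.

6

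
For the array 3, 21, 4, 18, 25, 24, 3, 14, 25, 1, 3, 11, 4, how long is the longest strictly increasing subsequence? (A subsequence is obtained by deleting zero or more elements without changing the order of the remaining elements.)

5

Scanning left to right, the best length ending at each element is: 3→1, 21→2, 4→2, 18→3, 25→4, 24→4, 3→1, 14→3, 25→5, 1→1, 3→2, 11→3, 4→3.
So the longest increasing subsequence has length 5, e.g. 3, 4, 18, 24, 25.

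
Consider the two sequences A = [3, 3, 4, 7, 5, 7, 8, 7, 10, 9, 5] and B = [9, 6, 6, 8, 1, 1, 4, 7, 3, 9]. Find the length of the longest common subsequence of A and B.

3

A longest common subsequence is 4, 7, 9 (length 3); the LCS DP confirms no longer common subsequence exists.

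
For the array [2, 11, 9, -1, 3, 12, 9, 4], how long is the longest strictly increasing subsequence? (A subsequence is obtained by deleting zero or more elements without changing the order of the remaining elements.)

3

Let dp[i] be the longest increasing subsequence ending at position i. Then dp = [1, 2, 2, 1, 2, 3, 3, 3].
The maximum is 3; one witness is 2, 11, 12 at positions 1,2,6.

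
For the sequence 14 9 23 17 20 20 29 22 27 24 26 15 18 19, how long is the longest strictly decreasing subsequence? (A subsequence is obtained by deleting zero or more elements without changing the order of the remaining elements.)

Let dp[i] be the longest decreasing subsequence ending at position i. Then dp = [1, 2, 1, 2, 2, 2, 1, 2, 2, 3, 3, 4, 4, 4].
The maximum is 4; one witness is 29, 27, 24, 15 at positions 7,9,10,12.

4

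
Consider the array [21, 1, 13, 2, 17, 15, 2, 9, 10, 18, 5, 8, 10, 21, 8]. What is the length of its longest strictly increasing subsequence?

6

Scanning left to right, the best length ending at each element is: 21→1, 1→1, 13→2, 2→2, 17→3, 15→3, 2→2, 9→3, 10→4, 18→5, 5→3, 8→4, 10→5, 21→6, 8→4.
So the longest increasing subsequence has length 6, e.g. 1, 2, 9, 10, 18, 21.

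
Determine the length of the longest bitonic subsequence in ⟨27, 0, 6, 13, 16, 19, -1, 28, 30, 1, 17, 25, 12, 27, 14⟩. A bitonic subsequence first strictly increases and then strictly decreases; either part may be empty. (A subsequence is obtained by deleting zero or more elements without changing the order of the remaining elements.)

Let inc[i] be the LIS ending at i and dec[i] the longest strictly decreasing subsequence starting at i. inc = [1, 1, 2, 3, 4, 5, 1, 6, 7, 2, 5, 6, 3, 7, 4], dec = [4, 2, 2, 2, 2, 3, 1, 3, 3, 1, 2, 2, 1, 2, 1].
max_i inc[i]+dec[i]−1 = 9, with one witness 0, 6, 13, 16, 19, 28, 30, 27, 14.

9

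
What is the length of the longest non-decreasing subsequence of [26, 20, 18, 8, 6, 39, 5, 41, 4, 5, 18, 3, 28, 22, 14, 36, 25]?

5

Let dp[i] be the longest non-decreasing subsequence ending at position i. Then dp = [1, 1, 1, 1, 1, 2, 1, 3, 1, 2, 3, 1, 4, 4, 3, 5, 5].
The maximum is 5; one witness is 5, 5, 18, 28, 36 at positions 7,10,11,13,16.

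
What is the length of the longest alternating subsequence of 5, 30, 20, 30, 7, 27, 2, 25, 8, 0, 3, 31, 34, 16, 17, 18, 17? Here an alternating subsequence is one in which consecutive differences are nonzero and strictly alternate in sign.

Track the best alternating length ending on an up-step vs a down-step at each position: up/down = 1/1, 2/1, 2/3, 4/1, 2/5, 6/5, 1/7, 8/7, 8/9, 1/9, 10/9, 10/1, 10/1, 10/11, 12/11, 12/11, 12/13.
The maximum over both is 13; one such subsequence is 5, 30, 20, 30, 7, 27, 2, 25, 8, 31, 16, 18, 17.

13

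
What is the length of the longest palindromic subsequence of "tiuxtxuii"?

7

One longest palindromic subsequence is iuxtxui (positions 2,3,4,5,6,7,9); it reads the same forward and backward, and the interval DP gives dp[1][9] = 7.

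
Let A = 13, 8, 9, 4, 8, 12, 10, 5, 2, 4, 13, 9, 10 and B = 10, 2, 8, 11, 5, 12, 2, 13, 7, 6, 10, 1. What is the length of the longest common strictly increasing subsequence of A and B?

3

For each value that appears in both, track the longest common increasing run ending there.
The best achievable length is 3; one witness is 8, 12, 13 (A-positions 2,6,11, B-positions 3,6,8).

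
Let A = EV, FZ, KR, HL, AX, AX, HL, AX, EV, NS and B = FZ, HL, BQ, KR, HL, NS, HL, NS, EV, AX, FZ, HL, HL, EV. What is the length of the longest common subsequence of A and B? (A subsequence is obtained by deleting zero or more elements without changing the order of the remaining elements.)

6

Backtracking the LCS table gives one alignment: FZ (A2,B1) → KR (A3,B4) → HL (A4,B7) → AX (A5,B10) → HL (A7,B13) → EV (A9,B14).
So the longest common subsequence has length 6.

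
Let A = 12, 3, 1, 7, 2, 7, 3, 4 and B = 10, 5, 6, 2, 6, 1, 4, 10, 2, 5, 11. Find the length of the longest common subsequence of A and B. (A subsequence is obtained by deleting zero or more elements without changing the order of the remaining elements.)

2

A longest common subsequence is 1, 2 (length 2); the LCS DP confirms no longer common subsequence exists.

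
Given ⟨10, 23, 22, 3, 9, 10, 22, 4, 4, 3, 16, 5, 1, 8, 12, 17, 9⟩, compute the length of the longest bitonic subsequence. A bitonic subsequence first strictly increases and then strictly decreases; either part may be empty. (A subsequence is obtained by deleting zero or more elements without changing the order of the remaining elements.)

One longest bitonic subsequence is 10, 23, 22, 10, 4, 3, 1 (positions 1,2,3,6,9,10,13): it rises to 23 then falls. Length 7 is optimal.

7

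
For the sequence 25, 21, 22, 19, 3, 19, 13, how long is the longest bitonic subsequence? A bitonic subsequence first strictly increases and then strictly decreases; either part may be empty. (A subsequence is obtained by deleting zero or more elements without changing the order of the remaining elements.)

4

One longest bitonic subsequence is 25, 22, 19, 13 (positions 1,3,6,7): it rises to 25 then falls. Length 4 is optimal.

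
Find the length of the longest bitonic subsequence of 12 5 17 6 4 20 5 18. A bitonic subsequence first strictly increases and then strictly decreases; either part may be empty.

One longest bitonic subsequence is 12, 17, 6, 5 (positions 1,3,4,7): it rises to 17 then falls. Length 4 is optimal.

4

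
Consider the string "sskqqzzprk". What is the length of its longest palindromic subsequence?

4

One longest palindromic subsequence is kzzk (positions 3,6,7,10); it reads the same forward and backward, and the interval DP gives dp[1][10] = 4.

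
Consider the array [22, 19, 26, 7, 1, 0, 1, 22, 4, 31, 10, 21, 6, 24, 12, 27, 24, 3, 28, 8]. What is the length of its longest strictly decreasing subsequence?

Let dp[i] be the longest decreasing subsequence ending at position i. Then dp = [1, 2, 1, 3, 4, 5, 4, 2, 4, 1, 3, 3, 4, 2, 4, 2, 3, 5, 2, 5].
The maximum is 5; one witness is 22, 19, 7, 1, 0 at positions 1,2,4,5,6.

5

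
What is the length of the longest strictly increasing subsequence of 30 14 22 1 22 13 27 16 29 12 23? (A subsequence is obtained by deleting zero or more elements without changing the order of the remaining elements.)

4

One longest increasing subsequence is 14, 22, 27, 29 (positions 2,3,7,9), of length 4; no longer one exists.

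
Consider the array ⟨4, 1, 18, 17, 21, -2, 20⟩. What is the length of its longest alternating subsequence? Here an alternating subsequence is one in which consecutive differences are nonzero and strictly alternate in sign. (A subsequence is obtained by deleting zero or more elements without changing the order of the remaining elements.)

7

Track the best alternating length ending on an up-step vs a down-step at each position: up/down = 1/1, 1/2, 3/1, 3/4, 5/1, 1/6, 7/6.
The maximum over both is 7; one such subsequence is 4, 1, 18, 17, 21, -2, 20.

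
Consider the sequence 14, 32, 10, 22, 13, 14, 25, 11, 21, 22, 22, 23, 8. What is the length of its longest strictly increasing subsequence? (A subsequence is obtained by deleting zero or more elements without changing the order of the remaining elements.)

6

Scanning left to right, the best length ending at each element is: 14→1, 32→2, 10→1, 22→2, 13→2, 14→3, 25→4, 11→2, 21→4, 22→5, 22→5, 23→6, 8→1.
So the longest increasing subsequence has length 6, e.g. 10, 13, 14, 21, 22, 23.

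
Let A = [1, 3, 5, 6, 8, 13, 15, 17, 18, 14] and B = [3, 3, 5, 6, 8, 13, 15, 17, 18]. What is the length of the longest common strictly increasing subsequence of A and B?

For each value that appears in both, track the longest common increasing run ending there.
The best achievable length is 8; one witness is 3, 5, 6, 8, 13, 15, 17, 18 (A-positions 2,3,4,5,6,7,8,9, B-positions 1,3,4,5,6,7,8,9).

8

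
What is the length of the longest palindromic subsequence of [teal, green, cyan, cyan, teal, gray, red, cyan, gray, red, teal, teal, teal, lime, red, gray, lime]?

7

One longest palindromic subsequence is gray red teal teal teal red gray (positions 9,10,11,12,13,15,16); it reads the same forward and backward, and the interval DP gives dp[1][17] = 7.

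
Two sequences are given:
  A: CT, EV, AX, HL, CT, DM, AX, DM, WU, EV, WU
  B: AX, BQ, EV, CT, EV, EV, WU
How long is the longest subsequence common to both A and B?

A longest common subsequence is CT, EV, EV, WU (length 4); the LCS DP confirms no longer common subsequence exists.

4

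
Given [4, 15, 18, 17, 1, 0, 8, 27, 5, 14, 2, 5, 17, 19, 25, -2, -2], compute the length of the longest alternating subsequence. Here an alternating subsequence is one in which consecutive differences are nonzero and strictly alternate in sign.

9

A longest alternating subsequence is 4, 15, 1, 8, 5, 14, 2, 5, -2 (positions 1,2,5,7,9,10,11,12,16); its 8 consecutive differences strictly alternate in sign, and length 9 is optimal.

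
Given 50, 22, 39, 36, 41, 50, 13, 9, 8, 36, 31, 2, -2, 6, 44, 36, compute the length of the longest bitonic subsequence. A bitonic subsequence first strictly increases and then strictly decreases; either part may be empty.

Let inc[i] be the LIS ending at i and dec[i] the longest strictly decreasing subsequence starting at i. inc = [1, 1, 2, 2, 3, 4, 1, 1, 1, 2, 2, 1, 1, 2, 4, 3], dec = [8, 6, 7, 6, 6, 6, 5, 4, 3, 4, 3, 2, 1, 1, 2, 1].
max_i inc[i]+dec[i]−1 = 9, with one witness 22, 39, 41, 50, 13, 9, 8, 2, -2.

9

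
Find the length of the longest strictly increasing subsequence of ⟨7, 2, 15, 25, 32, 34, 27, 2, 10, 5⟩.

Scanning left to right, the best length ending at each element is: 7→1, 2→1, 15→2, 25→3, 32→4, 34→5, 27→4, 2→1, 10→2, 5→2.
So the longest increasing subsequence has length 5, e.g. 7, 15, 25, 32, 34.

5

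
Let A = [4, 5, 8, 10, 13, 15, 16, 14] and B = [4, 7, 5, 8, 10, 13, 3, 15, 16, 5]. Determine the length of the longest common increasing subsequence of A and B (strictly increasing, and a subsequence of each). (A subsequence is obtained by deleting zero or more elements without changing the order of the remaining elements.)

A longest common strictly increasing subsequence is 4, 5, 8, 10, 13, 15, 16 (length 7); it appears in order in both A and B, and no longer such subsequence exists.

7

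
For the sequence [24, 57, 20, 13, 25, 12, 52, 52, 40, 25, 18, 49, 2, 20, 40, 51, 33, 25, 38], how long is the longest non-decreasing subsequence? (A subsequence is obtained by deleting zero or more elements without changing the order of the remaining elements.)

5

Let dp[i] be the longest non-decreasing subsequence ending at position i. Then dp = [1, 2, 1, 1, 2, 1, 3, 4, 3, 3, 2, 4, 1, 3, 4, 5, 4, 4, 5].
The maximum is 5; one witness is 24, 25, 40, 49, 51 at positions 1,5,9,12,16.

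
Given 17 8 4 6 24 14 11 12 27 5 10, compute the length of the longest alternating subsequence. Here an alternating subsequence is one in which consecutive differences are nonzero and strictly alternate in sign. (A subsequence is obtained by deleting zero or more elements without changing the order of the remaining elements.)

7

Track the best alternating length ending on an up-step vs a down-step at each position: up/down = 1/1, 1/2, 1/2, 3/2, 3/1, 3/4, 3/4, 5/4, 5/1, 3/6, 7/6.
The maximum over both is 7; one such subsequence is 17, 8, 24, 11, 12, 5, 10.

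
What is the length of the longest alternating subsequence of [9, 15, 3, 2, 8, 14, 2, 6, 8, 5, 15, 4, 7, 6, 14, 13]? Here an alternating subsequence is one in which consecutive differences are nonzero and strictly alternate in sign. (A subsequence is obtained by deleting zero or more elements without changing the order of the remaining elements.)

Track the best alternating length ending on an up-step vs a down-step at each position: up/down = 1/1, 2/1, 1/3, 1/3, 4/3, 4/3, 1/5, 6/5, 6/5, 6/7, 8/1, 6/9, 10/9, 10/11, 12/9, 12/13.
The maximum over both is 13; one such subsequence is 9, 15, 3, 8, 2, 6, 5, 15, 4, 7, 6, 14, 13.

13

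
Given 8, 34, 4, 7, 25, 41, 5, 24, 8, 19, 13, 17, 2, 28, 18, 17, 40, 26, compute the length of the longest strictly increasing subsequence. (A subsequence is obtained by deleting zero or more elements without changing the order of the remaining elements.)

7

One longest increasing subsequence is 4, 7, 8, 13, 17, 28, 40 (positions 3,4,9,11,12,14,17), of length 7; no longer one exists.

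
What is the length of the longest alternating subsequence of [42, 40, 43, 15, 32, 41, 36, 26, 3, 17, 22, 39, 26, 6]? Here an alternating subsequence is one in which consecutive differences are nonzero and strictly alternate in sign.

A longest alternating subsequence is 42, 40, 43, 15, 41, 36, 39, 26 (positions 1,2,3,4,6,7,12,13); its 7 consecutive differences strictly alternate in sign, and length 8 is optimal.

8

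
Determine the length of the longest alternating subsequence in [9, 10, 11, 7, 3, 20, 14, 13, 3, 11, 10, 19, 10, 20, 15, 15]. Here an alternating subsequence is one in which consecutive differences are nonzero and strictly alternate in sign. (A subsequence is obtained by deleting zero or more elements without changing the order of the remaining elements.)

A longest alternating subsequence is 9, 10, 7, 20, 3, 11, 10, 19, 10, 20, 15 (positions 1,2,4,6,9,10,11,12,13,14,15); its 10 consecutive differences strictly alternate in sign, and length 11 is optimal.

11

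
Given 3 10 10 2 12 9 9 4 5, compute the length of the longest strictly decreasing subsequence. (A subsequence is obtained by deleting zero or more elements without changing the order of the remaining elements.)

3

Scanning left to right, the best length ending at each element is: 3→1, 10→1, 10→1, 2→2, 12→1, 9→2, 9→2, 4→3, 5→3.
So the longest decreasing subsequence has length 3, e.g. 10, 9, 4.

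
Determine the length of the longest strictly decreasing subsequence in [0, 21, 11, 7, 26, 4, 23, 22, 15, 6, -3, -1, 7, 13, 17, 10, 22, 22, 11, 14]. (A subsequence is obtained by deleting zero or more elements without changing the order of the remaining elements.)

6

Scanning left to right, the best length ending at each element is: 0→1, 21→1, 11→2, 7→3, 26→1, 4→4, 23→2, 22→3, 15→4, 6→5, -3→6, -1→6, 7→5, 13→5, 17→4, 10→6, 22→3, 22→3, 11→6, 14→5.
So the longest decreasing subsequence has length 6, e.g. 26, 23, 22, 15, 6, -3.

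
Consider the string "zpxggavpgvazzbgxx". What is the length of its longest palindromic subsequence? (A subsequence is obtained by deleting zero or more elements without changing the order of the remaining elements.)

9

Using dp[i][j] = 2 + dp[i+1][j−1] if the ends match, else max(dp[i+1][j], dp[i][j−1]):
dp[1][17] = 9. A witness is xgavgvagx at positions 3,5,6,7,9,10,11,15,17.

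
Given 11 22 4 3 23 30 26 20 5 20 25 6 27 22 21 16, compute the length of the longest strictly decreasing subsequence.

Scanning left to right, the best length ending at each element is: 11→1, 22→1, 4→2, 3→3, 23→1, 30→1, 26→2, 20→3, 5→4, 20→3, 25→3, 6→4, 27→2, 22→4, 21→5, 16→6.
So the longest decreasing subsequence has length 6, e.g. 30, 26, 25, 22, 21, 16.

6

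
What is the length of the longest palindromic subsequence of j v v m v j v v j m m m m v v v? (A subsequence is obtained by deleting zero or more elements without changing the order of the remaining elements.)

One longest palindromic subsequence is vvvmmmmvvv (positions 2,3,5,10,11,12,13,14,15,16); it reads the same forward and backward, and the interval DP gives dp[1][16] = 10.

10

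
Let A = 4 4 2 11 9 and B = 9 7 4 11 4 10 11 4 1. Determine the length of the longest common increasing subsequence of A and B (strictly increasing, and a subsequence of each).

2

For each value that appears in both, track the longest common increasing run ending there.
The best achievable length is 2; one witness is 4, 11 (A-positions 1,4, B-positions 3,4).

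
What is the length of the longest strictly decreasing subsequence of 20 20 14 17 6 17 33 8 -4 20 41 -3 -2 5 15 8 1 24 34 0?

6

Let dp[i] be the longest decreasing subsequence ending at position i. Then dp = [1, 1, 2, 2, 3, 2, 1, 3, 4, 2, 1, 4, 4, 4, 3, 4, 5, 2, 2, 6].
The maximum is 6; one witness is 20, 14, 6, 5, 1, 0 at positions 1,3,5,14,17,20.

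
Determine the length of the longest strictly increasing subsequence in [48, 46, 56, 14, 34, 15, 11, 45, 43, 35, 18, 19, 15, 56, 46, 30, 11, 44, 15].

6

One longest increasing subsequence is 14, 15, 18, 19, 30, 44 (positions 4,6,11,12,16,18), of length 6; no longer one exists.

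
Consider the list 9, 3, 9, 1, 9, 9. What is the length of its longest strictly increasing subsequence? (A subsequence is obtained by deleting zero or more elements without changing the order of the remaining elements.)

Scanning left to right, the best length ending at each element is: 9→1, 3→1, 9→2, 1→1, 9→2, 9→2.
So the longest increasing subsequence has length 2, e.g. 3, 9.

2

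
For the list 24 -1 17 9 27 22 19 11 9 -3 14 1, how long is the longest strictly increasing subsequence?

4

One longest increasing subsequence is -1, 9, 11, 14 (positions 2,4,8,11), of length 4; no longer one exists.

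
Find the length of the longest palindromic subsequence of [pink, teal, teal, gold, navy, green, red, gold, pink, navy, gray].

5

One longest palindromic subsequence is pink gold red gold pink (positions 1,4,7,8,9); it reads the same forward and backward, and the interval DP gives dp[1][11] = 5.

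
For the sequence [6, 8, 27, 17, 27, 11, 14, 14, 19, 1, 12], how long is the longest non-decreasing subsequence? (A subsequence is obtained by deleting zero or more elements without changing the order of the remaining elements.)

6

Let dp[i] be the longest non-decreasing subsequence ending at position i. Then dp = [1, 2, 3, 3, 4, 3, 4, 5, 6, 1, 4].
The maximum is 6; one witness is 6, 8, 11, 14, 14, 19 at positions 1,2,6,7,8,9.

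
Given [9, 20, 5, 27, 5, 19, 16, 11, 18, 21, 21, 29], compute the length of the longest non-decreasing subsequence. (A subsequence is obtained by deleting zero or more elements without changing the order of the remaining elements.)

7

Scanning left to right, the best length ending at each element is: 9→1, 20→2, 5→1, 27→3, 5→2, 19→3, 16→3, 11→3, 18→4, 21→5, 21→6, 29→7.
So the longest non-decreasing subsequence has length 7, e.g. 5, 5, 16, 18, 21, 21, 29.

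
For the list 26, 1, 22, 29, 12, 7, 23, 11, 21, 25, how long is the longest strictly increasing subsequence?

5

One longest increasing subsequence is 1, 7, 11, 21, 25 (positions 2,6,8,9,10), of length 5; no longer one exists.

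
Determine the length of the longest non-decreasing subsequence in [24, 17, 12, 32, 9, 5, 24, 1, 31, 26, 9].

3

One longest non-decreasing subsequence is 24, 24, 31 (positions 1,7,9), of length 3; no longer one exists.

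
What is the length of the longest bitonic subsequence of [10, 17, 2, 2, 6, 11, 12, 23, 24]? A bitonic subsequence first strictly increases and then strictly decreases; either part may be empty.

6

Let inc[i] be the LIS ending at i and dec[i] the longest strictly decreasing subsequence starting at i. inc = [1, 2, 1, 1, 2, 3, 4, 5, 6], dec = [2, 2, 1, 1, 1, 1, 1, 1, 1].
max_i inc[i]+dec[i]−1 = 6, with one witness 2, 6, 11, 12, 23, 24.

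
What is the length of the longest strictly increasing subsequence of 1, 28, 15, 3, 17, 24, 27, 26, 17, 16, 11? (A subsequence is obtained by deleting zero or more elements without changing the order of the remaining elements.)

5

Scanning left to right, the best length ending at each element is: 1→1, 28→2, 15→2, 3→2, 17→3, 24→4, 27→5, 26→5, 17→3, 16→3, 11→3.
So the longest increasing subsequence has length 5, e.g. 1, 15, 17, 24, 27.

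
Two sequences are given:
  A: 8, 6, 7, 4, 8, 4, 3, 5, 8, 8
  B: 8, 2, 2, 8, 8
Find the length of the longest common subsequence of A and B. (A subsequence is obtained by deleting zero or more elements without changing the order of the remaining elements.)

A longest common subsequence is 8, 8, 8 (length 3); the LCS DP confirms no longer common subsequence exists.

3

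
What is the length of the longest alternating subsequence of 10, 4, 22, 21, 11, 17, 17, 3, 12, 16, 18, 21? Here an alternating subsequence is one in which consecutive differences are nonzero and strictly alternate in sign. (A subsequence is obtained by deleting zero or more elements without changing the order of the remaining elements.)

A longest alternating subsequence is 10, 4, 22, 11, 17, 3, 12 (positions 1,2,3,5,6,8,9); its 6 consecutive differences strictly alternate in sign, and length 7 is optimal.

7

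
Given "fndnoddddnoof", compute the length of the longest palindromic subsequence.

One longest palindromic subsequence is fndddddnf (positions 1,2,3,6,7,8,9,10,13); it reads the same forward and backward, and the interval DP gives dp[1][13] = 9.

9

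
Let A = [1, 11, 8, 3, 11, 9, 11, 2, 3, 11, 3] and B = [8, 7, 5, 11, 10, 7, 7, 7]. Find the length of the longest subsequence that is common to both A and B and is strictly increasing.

2

A longest common strictly increasing subsequence is 8, 11 (length 2); it appears in order in both A and B, and no longer such subsequence exists.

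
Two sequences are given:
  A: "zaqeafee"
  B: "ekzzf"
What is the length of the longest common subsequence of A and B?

A longest common subsequence is zf (length 2); the LCS DP confirms no longer common subsequence exists.

2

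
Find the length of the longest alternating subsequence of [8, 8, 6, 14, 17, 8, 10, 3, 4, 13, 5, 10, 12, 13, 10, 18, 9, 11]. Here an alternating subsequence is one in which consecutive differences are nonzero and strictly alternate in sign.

Track the best alternating length ending on an up-step vs a down-step at each position: up/down = 1/1, 1/1, 1/2, 3/1, 3/1, 3/4, 5/4, 1/6, 7/6, 7/4, 7/8, 9/8, 9/8, 9/4, 9/10, 11/1, 9/12, 13/12.
The maximum over both is 13; one such subsequence is 8, 6, 14, 8, 10, 3, 13, 5, 12, 10, 18, 9, 11.

13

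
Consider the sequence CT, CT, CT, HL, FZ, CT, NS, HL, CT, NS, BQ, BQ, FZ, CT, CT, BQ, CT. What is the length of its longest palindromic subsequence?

One longest palindromic subsequence is CT CT CT FZ NS CT NS FZ CT CT CT (positions 1,2,3,5,7,9,10,13,14,15,17); it reads the same forward and backward, and the interval DP gives dp[1][17] = 11.

11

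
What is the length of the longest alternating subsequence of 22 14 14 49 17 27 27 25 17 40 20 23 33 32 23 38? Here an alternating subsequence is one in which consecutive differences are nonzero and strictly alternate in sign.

11

Track the best alternating length ending on an up-step vs a down-step at each position: up/down = 1/1, 1/2, 1/2, 3/1, 3/4, 5/4, 5/4, 5/6, 3/6, 7/4, 7/8, 9/8, 9/8, 9/10, 9/10, 11/8.
The maximum over both is 11; one such subsequence is 22, 14, 49, 17, 27, 25, 40, 20, 33, 32, 38.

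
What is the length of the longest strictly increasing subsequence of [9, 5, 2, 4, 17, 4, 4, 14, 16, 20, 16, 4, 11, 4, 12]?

Scanning left to right, the best length ending at each element is: 9→1, 5→1, 2→1, 4→2, 17→3, 4→2, 4→2, 14→3, 16→4, 20→5, 16→4, 4→2, 11→3, 4→2, 12→4.
So the longest increasing subsequence has length 5, e.g. 2, 4, 14, 16, 20.

5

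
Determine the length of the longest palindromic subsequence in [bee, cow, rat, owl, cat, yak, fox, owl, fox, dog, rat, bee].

7

Using dp[i][j] = 2 + dp[i+1][j−1] if the ends match, else max(dp[i+1][j], dp[i][j−1]):
dp[1][12] = 7. A witness is bee rat fox owl fox rat bee at positions 1,3,7,8,9,11,12.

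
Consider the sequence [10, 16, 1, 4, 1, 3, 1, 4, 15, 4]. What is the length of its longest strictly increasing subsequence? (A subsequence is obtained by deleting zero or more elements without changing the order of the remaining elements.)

4

One longest increasing subsequence is 1, 3, 4, 15 (positions 3,6,8,9), of length 4; no longer one exists.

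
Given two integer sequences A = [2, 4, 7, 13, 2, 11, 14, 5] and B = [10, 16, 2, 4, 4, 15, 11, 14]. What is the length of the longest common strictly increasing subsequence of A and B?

4

A longest common strictly increasing subsequence is 2, 4, 11, 14 (length 4); it appears in order in both A and B, and no longer such subsequence exists.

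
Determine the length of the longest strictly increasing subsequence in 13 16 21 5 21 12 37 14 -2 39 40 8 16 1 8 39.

6

One longest increasing subsequence is 13, 16, 21, 37, 39, 40 (positions 1,2,3,7,10,11), of length 6; no longer one exists.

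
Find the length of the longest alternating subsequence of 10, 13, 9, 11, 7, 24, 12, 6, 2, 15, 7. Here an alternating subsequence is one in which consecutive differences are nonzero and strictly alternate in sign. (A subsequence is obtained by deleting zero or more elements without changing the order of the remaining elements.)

Track the best alternating length ending on an up-step vs a down-step at each position: up/down = 1/1, 2/1, 1/3, 4/3, 1/5, 6/1, 6/7, 1/7, 1/7, 8/7, 8/9.
The maximum over both is 9; one such subsequence is 10, 13, 9, 11, 7, 24, 12, 15, 7.

9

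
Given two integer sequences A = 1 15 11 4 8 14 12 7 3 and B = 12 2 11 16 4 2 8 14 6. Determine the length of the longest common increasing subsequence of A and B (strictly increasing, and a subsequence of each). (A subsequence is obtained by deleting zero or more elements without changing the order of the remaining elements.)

For each value that appears in both, track the longest common increasing run ending there.
The best achievable length is 3; one witness is 4, 8, 14 (A-positions 4,5,6, B-positions 5,7,8).

3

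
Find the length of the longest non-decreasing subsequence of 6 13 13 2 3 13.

Let dp[i] be the longest non-decreasing subsequence ending at position i. Then dp = [1, 2, 3, 1, 2, 4].
The maximum is 4; one witness is 6, 13, 13, 13 at positions 1,2,3,6.

4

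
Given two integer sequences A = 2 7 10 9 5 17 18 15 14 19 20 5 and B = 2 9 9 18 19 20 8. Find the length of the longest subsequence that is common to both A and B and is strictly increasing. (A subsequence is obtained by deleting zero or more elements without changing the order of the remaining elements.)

For each value that appears in both, track the longest common increasing run ending there.
The best achievable length is 5; one witness is 2, 9, 18, 19, 20 (A-positions 1,4,7,10,11, B-positions 1,2,4,5,6).

5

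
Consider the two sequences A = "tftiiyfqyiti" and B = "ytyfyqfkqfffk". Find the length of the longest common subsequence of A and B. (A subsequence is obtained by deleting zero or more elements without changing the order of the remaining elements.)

5

Backtracking the LCS table gives one alignment: t (A1,B2) → f (A2,B4) → y (A6,B5) → f (A7,B7) → q (A8,B9).
So the longest common subsequence has length 5.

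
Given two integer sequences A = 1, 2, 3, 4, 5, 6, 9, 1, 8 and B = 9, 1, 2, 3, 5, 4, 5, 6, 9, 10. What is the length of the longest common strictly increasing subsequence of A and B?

7

For each value that appears in both, track the longest common increasing run ending there.
The best achievable length is 7; one witness is 1, 2, 3, 4, 5, 6, 9 (A-positions 1,2,3,4,5,6,7, B-positions 2,3,4,6,7,8,9).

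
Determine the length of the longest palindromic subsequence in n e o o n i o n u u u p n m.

5

Using dp[i][j] = 2 + dp[i+1][j−1] if the ends match, else max(dp[i+1][j], dp[i][j−1]):
dp[1][14] = 5. A witness is nuuun at positions 8,9,10,11,13.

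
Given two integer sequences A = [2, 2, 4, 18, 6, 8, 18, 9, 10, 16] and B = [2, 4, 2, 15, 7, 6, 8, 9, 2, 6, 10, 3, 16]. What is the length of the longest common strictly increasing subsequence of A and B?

For each value that appears in both, track the longest common increasing run ending there.
The best achievable length is 7; one witness is 2, 4, 6, 8, 9, 10, 16 (A-positions 1,3,5,6,8,9,10, B-positions 1,2,6,7,8,11,13).

7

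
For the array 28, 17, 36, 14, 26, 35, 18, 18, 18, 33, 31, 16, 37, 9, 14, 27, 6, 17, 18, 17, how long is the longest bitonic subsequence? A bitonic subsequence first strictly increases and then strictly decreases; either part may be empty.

8

One longest bitonic subsequence is 28, 36, 35, 33, 31, 27, 18, 17 (positions 1,3,6,10,11,16,19,20): it rises to 36 then falls. Length 8 is optimal.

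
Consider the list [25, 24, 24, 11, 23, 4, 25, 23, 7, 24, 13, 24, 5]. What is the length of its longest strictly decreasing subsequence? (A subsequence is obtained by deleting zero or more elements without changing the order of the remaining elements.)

Let dp[i] be the longest decreasing subsequence ending at position i. Then dp = [1, 2, 2, 3, 3, 4, 1, 3, 4, 2, 4, 2, 5].
The maximum is 5; one witness is 25, 24, 11, 7, 5 at positions 1,2,4,9,13.

5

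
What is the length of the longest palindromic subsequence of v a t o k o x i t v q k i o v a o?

One longest palindromic subsequence is ooikioo (positions 4,6,8,12,13,14,17); it reads the same forward and backward, and the interval DP gives dp[1][17] = 7.

7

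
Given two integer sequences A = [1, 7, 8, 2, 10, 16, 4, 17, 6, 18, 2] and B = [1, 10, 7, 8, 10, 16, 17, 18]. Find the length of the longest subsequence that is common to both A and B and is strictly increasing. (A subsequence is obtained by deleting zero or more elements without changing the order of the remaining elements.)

7

A longest common strictly increasing subsequence is 1, 7, 8, 10, 16, 17, 18 (length 7); it appears in order in both A and B, and no longer such subsequence exists.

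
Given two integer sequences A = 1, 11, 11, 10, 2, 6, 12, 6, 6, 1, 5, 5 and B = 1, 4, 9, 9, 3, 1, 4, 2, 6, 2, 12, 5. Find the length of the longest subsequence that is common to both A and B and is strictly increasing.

4

For each value that appears in both, track the longest common increasing run ending there.
The best achievable length is 4; one witness is 1, 2, 6, 12 (A-positions 1,5,6,7, B-positions 1,8,9,11).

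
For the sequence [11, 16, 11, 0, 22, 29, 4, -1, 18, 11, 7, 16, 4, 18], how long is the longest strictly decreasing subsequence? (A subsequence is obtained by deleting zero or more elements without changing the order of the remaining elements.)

Scanning left to right, the best length ending at each element is: 11→1, 16→1, 11→2, 0→3, 22→1, 29→1, 4→3, -1→4, 18→2, 11→3, 7→4, 16→3, 4→5, 18→2.
So the longest decreasing subsequence has length 5, e.g. 22, 18, 11, 7, 4.

5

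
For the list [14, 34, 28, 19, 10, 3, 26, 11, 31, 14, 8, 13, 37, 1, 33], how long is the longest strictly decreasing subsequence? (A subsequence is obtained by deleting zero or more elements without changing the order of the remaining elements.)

6

Scanning left to right, the best length ending at each element is: 14→1, 34→1, 28→2, 19→3, 10→4, 3→5, 26→3, 11→4, 31→2, 14→4, 8→5, 13→5, 37→1, 1→6, 33→2.
So the longest decreasing subsequence has length 6, e.g. 34, 28, 19, 10, 3, 1.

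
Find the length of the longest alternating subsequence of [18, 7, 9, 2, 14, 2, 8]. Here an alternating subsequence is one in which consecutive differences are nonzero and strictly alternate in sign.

Track the best alternating length ending on an up-step vs a down-step at each position: up/down = 1/1, 1/2, 3/2, 1/4, 5/2, 1/6, 7/6.
The maximum over both is 7; one such subsequence is 18, 7, 9, 2, 14, 2, 8.

7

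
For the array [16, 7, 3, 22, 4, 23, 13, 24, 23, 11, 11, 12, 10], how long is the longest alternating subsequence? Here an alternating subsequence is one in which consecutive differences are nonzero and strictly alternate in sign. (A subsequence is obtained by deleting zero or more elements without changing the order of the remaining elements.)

Track the best alternating length ending on an up-step vs a down-step at each position: up/down = 1/1, 1/2, 1/2, 3/1, 3/4, 5/1, 5/6, 7/1, 7/8, 5/8, 5/8, 9/8, 5/10.
The maximum over both is 10; one such subsequence is 16, 7, 22, 4, 23, 13, 24, 11, 12, 10.

10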